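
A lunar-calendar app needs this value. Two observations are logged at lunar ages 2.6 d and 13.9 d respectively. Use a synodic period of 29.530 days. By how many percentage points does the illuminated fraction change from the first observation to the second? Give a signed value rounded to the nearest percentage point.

First observation: θ = 360°·2.6/29.530 = 31.7°, so f = 0.075.
Second observation: θ = 169.5°, f = 0.992.
Δf = 0.992 − 0.075 = +0.917, i.e. +92 pp.

+92 percentage points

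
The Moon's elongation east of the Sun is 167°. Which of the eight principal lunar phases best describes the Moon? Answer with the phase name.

full moon

167° lies in the full moon sector of the 8-phase cycle.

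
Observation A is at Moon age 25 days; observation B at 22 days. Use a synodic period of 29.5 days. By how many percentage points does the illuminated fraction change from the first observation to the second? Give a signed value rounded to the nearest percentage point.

+30 percentage points

First observation: θ = 360°·25/29.5 = 305.1°, so f = 0.213.
Second observation: θ = 268.5°, f = 0.513.
Δf = 0.513 − 0.213 = +0.301, i.e. +30 pp.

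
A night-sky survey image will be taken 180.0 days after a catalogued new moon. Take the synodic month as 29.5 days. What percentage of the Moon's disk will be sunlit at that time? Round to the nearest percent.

180.0 d spans 6 complete synodic months (6 × 29.5 = 177.00 d) plus 3.00 d.
Elongation θ = 360° × 3.00/29.5 ≈ 36.6°.
With cos θ = 0.803, the lit fraction is (1 − 0.803)/2 ≈ 0.099, so 10%.

10%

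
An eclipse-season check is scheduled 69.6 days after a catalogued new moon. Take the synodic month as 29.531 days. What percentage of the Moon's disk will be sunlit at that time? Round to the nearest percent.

Reduce mod P: 69.6 − 2×29.531 = 10.54 d into the current lunation.
Elongation θ = 360° × 10.54/29.531 ≈ 128.5°.
cos 128.5° = (-0.622), so f = (1 − (-0.622))/2 = 0.811, so 81%.

81%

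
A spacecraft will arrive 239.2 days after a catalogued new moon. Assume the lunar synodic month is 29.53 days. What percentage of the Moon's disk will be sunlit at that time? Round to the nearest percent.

10%

239.2 d spans 8 complete synodic months (8 × 29.53 = 236.24 d) plus 2.96 d.
Phase angle: θ = 360°·(2.96 d)/(29.53 d) = 36.1°.
Illuminated fraction = (1 − cos 36.1°)/2 = (1 − 0.808)/2 ≈ 0.096, so 10%.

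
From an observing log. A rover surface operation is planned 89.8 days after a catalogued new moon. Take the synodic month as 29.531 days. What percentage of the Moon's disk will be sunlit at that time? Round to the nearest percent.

2%

89.8 d spans 3 complete synodic months (3 × 29.531 = 88.59 d) plus 1.21 d.
Phase angle: θ = 360°·(1.21 d)/(29.531 d) = 14.7°.
Illuminated fraction = (1 − cos 14.7°)/2 = (1 − 0.967)/2 ≈ 0.016, so 2%.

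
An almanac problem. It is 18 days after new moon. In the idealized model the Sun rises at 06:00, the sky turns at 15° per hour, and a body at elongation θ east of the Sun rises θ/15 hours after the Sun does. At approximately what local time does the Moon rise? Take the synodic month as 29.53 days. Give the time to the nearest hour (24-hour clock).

21:00

The Moon has covered 18/29.53 of its cycle, so θ ≈ 360° × 18/29.53 = 219.4°.
The Moon trails the Sun by θ/15 = 219.4/15 ≈ 14.63 hours.
06:00 + 14.63 h ≈ 20:38 → 21:00 to the nearest hour.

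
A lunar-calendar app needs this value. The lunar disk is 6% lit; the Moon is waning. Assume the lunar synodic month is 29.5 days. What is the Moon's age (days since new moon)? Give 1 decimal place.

From f = (1 − cos θ)/2: cos θ = 1 − 2×0.06 = 0.880; arccos → 28.4°.
Waning ⇒ past full, so θ = 360° − 28.4° = 331.6°.
Age = 29.5 × 331.6°/360° ≈ 27.18 days.

27.2 days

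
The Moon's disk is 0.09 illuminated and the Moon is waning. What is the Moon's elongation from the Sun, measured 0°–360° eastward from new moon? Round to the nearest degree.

From f = (1 − cos θ)/2: cos θ = 1 − 2×0.09 = 0.820; arccos → 34.9°.
A waning Moon lies in 180°–360°, so θ = 360° − 34.9° = 325.1°.

325°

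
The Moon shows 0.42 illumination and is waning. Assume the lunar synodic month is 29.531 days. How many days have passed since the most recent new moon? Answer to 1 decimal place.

22.9 days

Invert f = (1 − cos θ)/2 to get cos θ = 1 − 2(0.42) = 0.160, hence θ₀ = arccos 0.160 = 80.8°.
Waning ⇒ past full, so θ = 360° − 80.8° = 279.2°.
At 360°/29.531 d per day, 279.2° corresponds to 22.90 days.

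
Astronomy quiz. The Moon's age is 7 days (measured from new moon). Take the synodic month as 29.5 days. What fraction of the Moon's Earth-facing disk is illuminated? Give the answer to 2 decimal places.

0.46

Phase angle: θ = 360°·(7 d)/(29.5 d) = 85.4°.
With cos θ = 0.080, the lit fraction is (1 − 0.080)/2 ≈ 0.460.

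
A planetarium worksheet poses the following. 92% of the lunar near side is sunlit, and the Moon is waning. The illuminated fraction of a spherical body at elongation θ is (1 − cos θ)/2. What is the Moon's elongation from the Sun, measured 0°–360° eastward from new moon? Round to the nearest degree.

213°

From f = (1 − cos θ)/2: cos θ = 1 − 2×0.92 = -0.840; arccos → 147.1°.
Waning ⇒ past full, so θ = 360° − 147.1° = 212.9°.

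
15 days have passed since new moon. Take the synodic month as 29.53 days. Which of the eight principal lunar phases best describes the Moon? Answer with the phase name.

At 15/29.53 of the cycle, θ ≈ 183° — the full moon range.

full moon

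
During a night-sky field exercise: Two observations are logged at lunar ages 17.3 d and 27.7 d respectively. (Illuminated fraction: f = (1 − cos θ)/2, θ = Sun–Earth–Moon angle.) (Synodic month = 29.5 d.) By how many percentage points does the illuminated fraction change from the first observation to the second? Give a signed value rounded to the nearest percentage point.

-89 pp

First observation: θ = 360°·17.3/29.5 = 211.1°, so f = 0.928.
Second observation: θ = 338.0°, f = 0.036.
Δf = 0.036 − 0.928 = -0.892, i.e. -89 pp.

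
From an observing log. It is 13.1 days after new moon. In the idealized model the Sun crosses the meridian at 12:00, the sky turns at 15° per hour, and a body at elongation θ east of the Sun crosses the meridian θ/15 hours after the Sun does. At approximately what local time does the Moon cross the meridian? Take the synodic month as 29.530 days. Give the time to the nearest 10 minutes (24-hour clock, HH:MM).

22:40

The Moon has covered 13.1/29.530 of its cycle, so θ ≈ 360° × 13.1/29.530 = 159.7°.
At 15° of sky rotation per hour, 159.7° corresponds to a 10.65 h lag.
12:00 + 10.647 h ≈ 22:39 → 22:40 to the nearest ten minutes.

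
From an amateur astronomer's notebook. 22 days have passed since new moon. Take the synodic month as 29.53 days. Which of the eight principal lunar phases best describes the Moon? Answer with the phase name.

last quarter

At 22/29.53 of the cycle, θ ≈ 268° — the last quarter range.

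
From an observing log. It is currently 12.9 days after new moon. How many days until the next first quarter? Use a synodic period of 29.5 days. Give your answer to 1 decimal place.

24.0 days

First quarter occurs at elongation 90°, i.e. at age 29.5 × 90/360 = 7.375 d.
This lunation's first quarter (7.375 d) has passed, so add one period: 36.875 − 12.9 = 23.975 days.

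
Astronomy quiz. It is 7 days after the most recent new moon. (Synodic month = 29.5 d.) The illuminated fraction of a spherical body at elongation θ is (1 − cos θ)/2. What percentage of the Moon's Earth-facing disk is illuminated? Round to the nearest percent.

Phase angle: θ = 360°·(7 d)/(29.5 d) = 85.4°.
Illuminated fraction = (1 − cos 85.4°)/2 = (1 − 0.080)/2 ≈ 0.460, so 46%.

46%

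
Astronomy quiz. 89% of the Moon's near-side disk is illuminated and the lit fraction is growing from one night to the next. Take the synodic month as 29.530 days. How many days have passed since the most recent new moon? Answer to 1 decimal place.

11.6 days

From f = (1 − cos θ)/2: cos θ = 1 − 2×0.89 = -0.780; arccos → 141.3°.
The Moon is waxing (0°–180°), so θ = 141.3° directly.
At 360°/29.530 d per day, 141.3° corresponds to 11.59 days.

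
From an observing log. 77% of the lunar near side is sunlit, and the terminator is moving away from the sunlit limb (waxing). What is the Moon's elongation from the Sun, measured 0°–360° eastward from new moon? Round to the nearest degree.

123°

From f = (1 − cos θ)/2: cos θ = 1 − 2×0.77 = -0.540; arccos → 122.7°.
Waxing ⇒ before full, so θ = 122.7°.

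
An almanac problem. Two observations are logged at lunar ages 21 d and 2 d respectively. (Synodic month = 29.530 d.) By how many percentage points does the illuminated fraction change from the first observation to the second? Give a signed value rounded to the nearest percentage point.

-58 percentage points

θ₁ = 360° × 21/29.530 = 256.0°, f₁ = (1 − cos θ₁)/2 = 0.621.
θ₂ = 360° × 2/29.530 = 24.4°, f₂ = (1 − cos θ₂)/2 = 0.045.
Change = f₂ − f₁ = -0.576 → -58 percentage points.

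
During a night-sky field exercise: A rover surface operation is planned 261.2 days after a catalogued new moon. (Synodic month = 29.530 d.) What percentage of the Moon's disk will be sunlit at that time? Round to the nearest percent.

261.2/29.530 = 8.845 lunations, so 8 complete cycles and 24.96 d into the next.
Elongation θ = 360° × 24.96/29.530 ≈ 304.3°.
cos 304.3° = 0.563, so f = (1 − 0.563)/2 = 0.218, so 22%.

22%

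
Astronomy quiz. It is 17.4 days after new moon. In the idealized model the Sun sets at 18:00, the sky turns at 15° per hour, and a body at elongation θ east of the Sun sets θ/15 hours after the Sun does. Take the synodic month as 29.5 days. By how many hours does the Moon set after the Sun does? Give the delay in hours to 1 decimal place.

14.2 h

Elongation θ = 360° × 17.4/29.5 ≈ 212.3°.
Delay after the Sun = 212.3° / (15°/h) ≈ 14.16 h.
So the Moon sets 14.16 h after the Sun.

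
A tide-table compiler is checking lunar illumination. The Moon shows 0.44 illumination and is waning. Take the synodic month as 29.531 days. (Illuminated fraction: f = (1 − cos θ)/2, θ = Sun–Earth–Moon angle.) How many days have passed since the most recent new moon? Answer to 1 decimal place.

22.7 days

From f = (1 − cos θ)/2: cos θ = 1 − 2×0.44 = 0.120; arccos → 83.1°.
Since the Moon is past full (waning), take the reflex angle: θ = 360° − 83.1° = 276.9°.
Age = 29.531 × 276.9°/360° ≈ 22.71 days.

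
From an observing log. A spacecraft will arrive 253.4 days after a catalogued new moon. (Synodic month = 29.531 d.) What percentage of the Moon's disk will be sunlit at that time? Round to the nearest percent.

253.4 d spans 8 complete synodic months (8 × 29.531 = 236.25 d) plus 17.15 d.
Phase angle: θ = 360°·(17.15 d)/(29.531 d) = 209.1°.
cos 209.1° = (-0.874), so f = (1 − (-0.874))/2 = 0.937, so 94%.

94%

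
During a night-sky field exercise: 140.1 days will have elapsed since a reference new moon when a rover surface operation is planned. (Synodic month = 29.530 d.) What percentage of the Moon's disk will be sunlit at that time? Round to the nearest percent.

140.1/29.530 = 4.744 lunations, so 4 complete cycles and 21.98 d into the next.
The Moon has covered 21.98/29.530 of its cycle, so θ ≈ 360° × 21.98/29.530 = 268.0°.
With cos θ = (-0.036), the lit fraction is (1 − (-0.036))/2 ≈ 0.518, so 52%.

52%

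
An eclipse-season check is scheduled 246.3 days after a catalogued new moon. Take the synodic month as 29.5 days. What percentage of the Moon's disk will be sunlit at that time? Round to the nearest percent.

79%

246.3/29.5 = 8.349 lunations, so 8 complete cycles and 10.30 d into the next.
Elongation θ = 360° × 10.30/29.5 ≈ 125.7°.
With cos θ = (-0.583), the lit fraction is (1 − (-0.583))/2 ≈ 0.792, so 79%.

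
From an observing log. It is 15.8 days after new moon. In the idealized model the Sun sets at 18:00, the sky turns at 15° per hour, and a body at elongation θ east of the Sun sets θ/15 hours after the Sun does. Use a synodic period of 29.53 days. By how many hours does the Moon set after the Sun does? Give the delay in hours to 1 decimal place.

Elongation θ = 360° × 15.8/29.53 ≈ 192.6°.
Delay after the Sun = 192.6° / (15°/h) ≈ 12.84 h.
So the Moon sets 12.84 h after the Sun.

12.8 h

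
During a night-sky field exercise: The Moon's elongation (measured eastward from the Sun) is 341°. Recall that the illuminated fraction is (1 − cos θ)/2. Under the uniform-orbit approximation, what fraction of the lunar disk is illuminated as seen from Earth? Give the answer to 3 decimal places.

f = (1 − cos 341°)/2 = (1 − 0.946)/2 ≈ 0.027.

0.027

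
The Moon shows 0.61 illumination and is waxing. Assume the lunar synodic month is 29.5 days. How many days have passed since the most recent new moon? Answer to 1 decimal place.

From f = (1 − cos θ)/2: cos θ = 1 − 2×0.61 = -0.220; arccos → 102.7°.
The Moon is waxing (0°–180°), so θ = 102.7° directly.
That fraction of the synodic month is 102.7/360 × 29.5 d ≈ 8.42 d.

8.4 days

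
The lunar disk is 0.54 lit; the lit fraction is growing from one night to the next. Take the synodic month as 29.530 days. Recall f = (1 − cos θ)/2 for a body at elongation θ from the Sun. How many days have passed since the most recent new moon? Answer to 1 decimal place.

Invert f = (1 − cos θ)/2 to get cos θ = 1 − 2(0.54) = -0.080, hence θ₀ = arccos -0.080 = 94.6°.
The Moon is waxing (0°–180°), so θ = 94.6° directly.
That fraction of the synodic month is 94.6/360 × 29.530 d ≈ 7.76 d.

7.8 days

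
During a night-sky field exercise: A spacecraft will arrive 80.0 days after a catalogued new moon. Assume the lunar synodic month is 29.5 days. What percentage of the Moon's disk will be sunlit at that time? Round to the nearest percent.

62%

80.0 d spans 2 complete synodic months (2 × 29.5 = 59.00 d) plus 21.00 d.
Phase angle: θ = 360°·(21.00 d)/(29.5 d) = 256.3°.
cos 256.3° = (-0.237), so f = (1 − (-0.237))/2 = 0.619, so 62%.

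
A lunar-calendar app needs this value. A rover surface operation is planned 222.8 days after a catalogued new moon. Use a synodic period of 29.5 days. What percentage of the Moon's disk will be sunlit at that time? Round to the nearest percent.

97%

222.8/29.5 = 7.553 lunations, so 7 complete cycles and 16.30 d into the next.
Phase angle: θ = 360°·(16.30 d)/(29.5 d) = 198.9°.
Illuminated fraction = (1 − cos 198.9°)/2 = (1 − (-0.946))/2 ≈ 0.973, so 97%.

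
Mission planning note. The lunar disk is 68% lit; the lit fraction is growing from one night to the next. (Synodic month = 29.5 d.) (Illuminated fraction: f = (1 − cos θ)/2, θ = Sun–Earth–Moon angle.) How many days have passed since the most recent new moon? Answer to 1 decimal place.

cos θ = 1 − 2f = -0.360, giving a principal value of 111.1°.
The Moon is waxing (0°–180°), so θ = 111.1° directly.
At 360°/29.5 d per day, 111.1° corresponds to 9.10 days.

9.1 days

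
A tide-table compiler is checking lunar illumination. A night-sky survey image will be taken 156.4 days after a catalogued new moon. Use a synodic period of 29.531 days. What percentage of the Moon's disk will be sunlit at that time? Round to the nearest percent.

Reduce mod P: 156.4 − 5×29.531 = 8.75 d into the current lunation.
The Moon has covered 8.75/29.531 of its cycle, so θ ≈ 360° × 8.75/29.531 = 106.6°.
With cos θ = (-0.286), the lit fraction is (1 − (-0.286))/2 ≈ 0.643, so 64%.

64%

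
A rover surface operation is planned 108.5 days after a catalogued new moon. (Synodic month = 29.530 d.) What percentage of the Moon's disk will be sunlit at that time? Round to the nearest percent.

73%

Reduce mod P: 108.5 − 3×29.530 = 19.91 d into the current lunation.
Elongation θ = 360° × 19.91/29.530 ≈ 242.7°.
Illuminated fraction = (1 − cos 242.7°)/2 = (1 − (-0.458))/2 ≈ 0.729, so 73%.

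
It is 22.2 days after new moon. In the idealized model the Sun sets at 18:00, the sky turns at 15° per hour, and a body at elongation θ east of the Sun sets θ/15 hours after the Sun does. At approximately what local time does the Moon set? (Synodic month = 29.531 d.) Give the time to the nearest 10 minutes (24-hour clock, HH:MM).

12:00

Phase angle: θ = 360°·(22.2 d)/(29.531 d) = 270.6°.
At 15° of sky rotation per hour, 270.6° corresponds to a 18.04 h lag.
18:00 + 18.042 h ≈ 12:03 → 12:00 to the nearest ten minutes.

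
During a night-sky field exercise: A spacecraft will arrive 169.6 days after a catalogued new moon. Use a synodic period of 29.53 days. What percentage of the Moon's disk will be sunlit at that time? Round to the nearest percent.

52%

169.6 d spans 5 complete synodic months (5 × 29.53 = 147.65 d) plus 21.95 d.
The Moon has covered 21.95/29.53 of its cycle, so θ ≈ 360° × 21.95/29.53 = 267.6°.
Illuminated fraction = (1 − cos 267.6°)/2 = (1 − (-0.042))/2 ≈ 0.521, so 52%.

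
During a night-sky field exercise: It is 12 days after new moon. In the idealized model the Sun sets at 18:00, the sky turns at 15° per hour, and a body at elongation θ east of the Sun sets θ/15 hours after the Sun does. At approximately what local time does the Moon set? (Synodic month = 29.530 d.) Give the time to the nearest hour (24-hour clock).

The Moon has covered 12/29.530 of its cycle, so θ ≈ 360° × 12/29.530 = 146.3°.
The Moon trails the Sun by θ/15 = 146.3/15 ≈ 9.75 hours.
18:00 + 9.75 h ≈ 03:45 → 04:00 to the nearest hour.

04:00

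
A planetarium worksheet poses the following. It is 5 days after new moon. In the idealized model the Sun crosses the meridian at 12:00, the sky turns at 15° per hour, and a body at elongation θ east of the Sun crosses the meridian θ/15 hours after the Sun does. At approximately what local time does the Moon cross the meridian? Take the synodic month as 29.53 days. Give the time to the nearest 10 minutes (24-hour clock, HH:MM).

Elongation θ = 360° × 5/29.53 ≈ 61.0°.
Delay after the Sun = 61.0° / (15°/h) ≈ 4.06 h.
12:00 + 4.064 h ≈ 16:04 → 16:00 to the nearest ten minutes.

16:00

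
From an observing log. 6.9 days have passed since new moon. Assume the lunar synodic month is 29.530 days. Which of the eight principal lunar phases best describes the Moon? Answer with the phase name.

first quarter

At 6.9/29.530 of the cycle, θ ≈ 84° — the first quarter range.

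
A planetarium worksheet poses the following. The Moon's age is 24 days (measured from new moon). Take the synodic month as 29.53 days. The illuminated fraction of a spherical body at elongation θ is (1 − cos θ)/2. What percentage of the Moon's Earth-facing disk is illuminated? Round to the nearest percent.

Elongation θ = 360° × 24/29.53 ≈ 292.6°.
With cos θ = 0.384, the lit fraction is (1 − 0.384)/2 ≈ 0.308, so 31%.

31%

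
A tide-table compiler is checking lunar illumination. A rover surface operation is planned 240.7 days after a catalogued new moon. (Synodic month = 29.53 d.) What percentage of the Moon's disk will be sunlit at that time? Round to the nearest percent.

240.7/29.53 = 8.151 lunations, so 8 complete cycles and 4.46 d into the next.
The Moon has covered 4.46/29.53 of its cycle, so θ ≈ 360° × 4.46/29.53 = 54.4°.
With cos θ = 0.583, the lit fraction is (1 − 0.583)/2 ≈ 0.209, so 21%.

21%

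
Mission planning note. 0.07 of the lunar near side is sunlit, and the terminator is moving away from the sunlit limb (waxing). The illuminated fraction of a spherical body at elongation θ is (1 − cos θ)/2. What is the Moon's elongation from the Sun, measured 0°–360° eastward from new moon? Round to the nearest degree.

31°

Invert f = (1 − cos θ)/2 to get cos θ = 1 − 2(0.07) = 0.860, hence θ₀ = arccos 0.860 = 30.7°.
Waxing ⇒ before full, so θ = 30.7°.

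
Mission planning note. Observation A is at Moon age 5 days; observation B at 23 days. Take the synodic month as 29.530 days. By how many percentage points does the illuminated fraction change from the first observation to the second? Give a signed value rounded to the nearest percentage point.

θ₁ = 360° × 5/29.530 = 61.0°, f₁ = (1 − cos θ₁)/2 = 0.257.
θ₂ = 360° × 23/29.530 = 280.4°, f₂ = (1 − cos θ₂)/2 = 0.410.
Change = f₂ − f₁ = +0.153 → +15 percentage points.

+15 percentage points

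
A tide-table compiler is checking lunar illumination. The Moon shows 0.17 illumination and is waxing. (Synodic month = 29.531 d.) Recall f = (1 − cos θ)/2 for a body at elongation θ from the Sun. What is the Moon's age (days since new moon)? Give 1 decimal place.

From f = (1 − cos θ)/2: cos θ = 1 − 2×0.17 = 0.660; arccos → 48.7°.
Before full moon the principal value applies: θ = 48.7°.
Age = 29.531 × 48.7°/360° ≈ 3.99 days.

4.0 days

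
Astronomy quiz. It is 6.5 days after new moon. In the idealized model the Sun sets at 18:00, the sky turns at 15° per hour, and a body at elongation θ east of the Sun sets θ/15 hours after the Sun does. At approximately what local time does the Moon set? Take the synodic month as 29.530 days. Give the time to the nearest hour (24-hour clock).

Elongation θ = 360° × 6.5/29.530 ≈ 79.2°.
Delay after the Sun = 79.2° / (15°/h) ≈ 5.28 h.
18:00 + 5.28 h ≈ 23:17 → 23:00 to the nearest hour.

23:00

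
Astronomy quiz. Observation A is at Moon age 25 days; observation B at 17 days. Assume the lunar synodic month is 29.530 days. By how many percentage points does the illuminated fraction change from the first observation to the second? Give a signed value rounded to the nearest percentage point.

+73 percentage points

θ₁ = 360° × 25/29.530 = 304.8°, f₁ = (1 − cos θ₁)/2 = 0.215.
θ₂ = 360° × 17/29.530 = 207.2°, f₂ = (1 − cos θ₂)/2 = 0.945.
Change = f₂ − f₁ = +0.730 → +73 percentage points.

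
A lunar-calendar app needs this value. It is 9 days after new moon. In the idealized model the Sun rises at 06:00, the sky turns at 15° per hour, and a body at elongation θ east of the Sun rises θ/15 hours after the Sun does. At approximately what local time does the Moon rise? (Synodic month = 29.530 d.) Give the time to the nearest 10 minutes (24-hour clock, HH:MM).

Phase angle: θ = 360°·(9 d)/(29.530 d) = 109.7°.
The Moon trails the Sun by θ/15 = 109.7/15 ≈ 7.31 hours.
06:00 + 7.315 h ≈ 13:19 → 13:20 to the nearest ten minutes.

13:20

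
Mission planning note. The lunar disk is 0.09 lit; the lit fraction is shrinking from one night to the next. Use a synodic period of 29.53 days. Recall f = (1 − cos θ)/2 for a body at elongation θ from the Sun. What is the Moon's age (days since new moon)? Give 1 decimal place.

26.7 days

From f = (1 − cos θ)/2: cos θ = 1 − 2×0.09 = 0.820; arccos → 34.9°.
A waning Moon lies in 180°–360°, so θ = 360° − 34.9° = 325.1°.
Age = 29.53 × 325.1°/360° ≈ 26.67 days.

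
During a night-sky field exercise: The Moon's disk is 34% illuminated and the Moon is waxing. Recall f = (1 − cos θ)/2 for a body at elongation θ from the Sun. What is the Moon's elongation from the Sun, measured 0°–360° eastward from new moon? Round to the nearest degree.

71°

cos θ = 1 − 2f = 0.320, giving a principal value of 71.3°.
Before full moon the principal value applies: θ = 71.3°.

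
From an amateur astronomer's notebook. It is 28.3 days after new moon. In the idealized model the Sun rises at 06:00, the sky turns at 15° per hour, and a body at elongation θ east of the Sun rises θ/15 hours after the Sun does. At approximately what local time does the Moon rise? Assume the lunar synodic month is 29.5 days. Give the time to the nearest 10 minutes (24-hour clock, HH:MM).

05:00

The Moon has covered 28.3/29.5 of its cycle, so θ ≈ 360° × 28.3/29.5 = 345.4°.
Delay after the Sun = 345.4° / (15°/h) ≈ 23.02 h.
06:00 + 23.024 h ≈ 05:01 → 05:00 to the nearest ten minutes.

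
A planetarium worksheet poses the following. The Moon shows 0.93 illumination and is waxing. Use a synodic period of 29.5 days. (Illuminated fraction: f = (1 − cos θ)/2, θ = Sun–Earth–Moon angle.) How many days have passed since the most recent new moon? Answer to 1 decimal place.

From f = (1 − cos θ)/2: cos θ = 1 − 2×0.93 = -0.860; arccos → 149.3°.
Waxing ⇒ before full, so θ = 149.3°.
At 360°/29.5 d per day, 149.3° corresponds to 12.24 days.

12.2 days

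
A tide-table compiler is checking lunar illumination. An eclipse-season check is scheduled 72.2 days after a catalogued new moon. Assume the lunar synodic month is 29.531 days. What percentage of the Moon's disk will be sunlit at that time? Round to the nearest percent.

Reduce mod P: 72.2 − 2×29.531 = 13.14 d into the current lunation.
Elongation θ = 360° × 13.14/29.531 ≈ 160.2°.
With cos θ = (-0.941), the lit fraction is (1 − (-0.941))/2 ≈ 0.970, so 97%.

97%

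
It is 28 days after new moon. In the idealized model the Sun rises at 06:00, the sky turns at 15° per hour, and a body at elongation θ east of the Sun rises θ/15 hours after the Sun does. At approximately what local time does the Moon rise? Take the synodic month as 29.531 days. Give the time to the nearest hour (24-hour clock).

05:00

Elongation θ = 360° × 28/29.531 ≈ 341.3°.
Delay after the Sun = 341.3° / (15°/h) ≈ 22.76 h.
06:00 + 22.76 h ≈ 04:45 → 05:00 to the nearest hour.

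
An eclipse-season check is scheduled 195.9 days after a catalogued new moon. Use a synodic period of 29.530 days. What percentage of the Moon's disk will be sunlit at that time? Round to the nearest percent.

83%

195.9/29.530 = 6.634 lunations, so 6 complete cycles and 18.72 d into the next.
The Moon has covered 18.72/29.530 of its cycle, so θ ≈ 360° × 18.72/29.530 = 228.2°.
With cos θ = (-0.666), the lit fraction is (1 − (-0.666))/2 ≈ 0.833, so 83%.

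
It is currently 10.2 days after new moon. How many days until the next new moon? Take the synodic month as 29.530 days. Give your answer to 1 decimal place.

19.3 days

One full lunation from the last new moon is 29.530 d; remaining = 29.530 − 10.2 = 19.330 d.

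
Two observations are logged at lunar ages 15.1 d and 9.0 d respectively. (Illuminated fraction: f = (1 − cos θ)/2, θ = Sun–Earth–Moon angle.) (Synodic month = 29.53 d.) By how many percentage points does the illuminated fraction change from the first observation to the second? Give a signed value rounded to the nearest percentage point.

First observation: θ = 360°·15.1/29.53 = 184.1°, so f = 0.999.
Second observation: θ = 109.7°, f = 0.669.
Δf = 0.669 − 0.999 = -0.330, i.e. -33 pp.

-33 percentage points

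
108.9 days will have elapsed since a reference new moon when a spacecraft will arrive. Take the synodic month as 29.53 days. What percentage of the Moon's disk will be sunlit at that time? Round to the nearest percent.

69%

108.9/29.53 = 3.688 lunations, so 3 complete cycles and 20.31 d into the next.
Elongation θ = 360° × 20.31/29.53 ≈ 247.6°.
cos 247.6° = (-0.381), so f = (1 − (-0.381))/2 = 0.691, so 69%.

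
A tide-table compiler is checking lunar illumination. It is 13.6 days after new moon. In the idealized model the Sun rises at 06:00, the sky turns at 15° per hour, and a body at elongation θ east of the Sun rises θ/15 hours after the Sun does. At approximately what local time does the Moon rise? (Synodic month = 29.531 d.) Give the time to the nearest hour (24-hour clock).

The Moon has covered 13.6/29.531 of its cycle, so θ ≈ 360° × 13.6/29.531 = 165.8°.
At 15° of sky rotation per hour, 165.8° corresponds to a 11.05 h lag.
06:00 + 11.05 h ≈ 17:03 → 17:00 to the nearest hour.

17:00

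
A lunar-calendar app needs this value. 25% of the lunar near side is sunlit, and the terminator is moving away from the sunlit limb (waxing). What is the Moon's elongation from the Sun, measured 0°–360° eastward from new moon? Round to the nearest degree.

60°

Invert f = (1 − cos θ)/2 to get cos θ = 1 − 2(0.25) = 0.500, hence θ₀ = arccos 0.500 = 60.0°.
Before full moon the principal value applies: θ = 60.0°.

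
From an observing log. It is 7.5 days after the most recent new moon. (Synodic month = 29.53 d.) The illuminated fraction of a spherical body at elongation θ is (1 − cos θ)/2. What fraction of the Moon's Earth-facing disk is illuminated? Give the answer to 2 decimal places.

The Moon has covered 7.5/29.53 of its cycle, so θ ≈ 360° × 7.5/29.53 = 91.4°.
With cos θ = (-0.025), the lit fraction is (1 − (-0.025))/2 ≈ 0.512.

0.51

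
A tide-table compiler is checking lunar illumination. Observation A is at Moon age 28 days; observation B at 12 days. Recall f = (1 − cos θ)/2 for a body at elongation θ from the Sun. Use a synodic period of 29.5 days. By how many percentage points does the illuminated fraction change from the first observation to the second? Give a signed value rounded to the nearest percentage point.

+89 pp

θ₁ = 360° × 28/29.5 = 341.7°, f₁ = (1 − cos θ₁)/2 = 0.025.
θ₂ = 360° × 12/29.5 = 146.4°, f₂ = (1 − cos θ₂)/2 = 0.917.
Change = f₂ − f₁ = +0.891 → +89 percentage points.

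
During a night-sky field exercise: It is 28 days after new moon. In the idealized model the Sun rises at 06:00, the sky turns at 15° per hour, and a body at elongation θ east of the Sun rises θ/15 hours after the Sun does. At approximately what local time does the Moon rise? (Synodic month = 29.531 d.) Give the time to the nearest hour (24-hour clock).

05:00

Phase angle: θ = 360°·(28 d)/(29.531 d) = 341.3°.
The Moon trails the Sun by θ/15 = 341.3/15 ≈ 22.76 hours.
06:00 + 22.76 h ≈ 04:45 → 05:00 to the nearest hour.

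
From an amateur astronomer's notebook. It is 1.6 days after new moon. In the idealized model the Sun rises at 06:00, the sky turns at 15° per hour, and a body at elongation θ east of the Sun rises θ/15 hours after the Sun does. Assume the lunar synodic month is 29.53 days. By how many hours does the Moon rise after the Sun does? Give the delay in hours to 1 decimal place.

1.3 h

Phase angle: θ = 360°·(1.6 d)/(29.53 d) = 19.5°.
At 15° of sky rotation per hour, 19.5° corresponds to a 1.30 h lag.
So the Moon rises 1.30 h after the Sun.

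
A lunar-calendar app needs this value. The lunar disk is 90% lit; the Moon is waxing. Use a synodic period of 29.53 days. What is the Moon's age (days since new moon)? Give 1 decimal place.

Invert f = (1 − cos θ)/2 to get cos θ = 1 − 2(0.90) = -0.800, hence θ₀ = arccos -0.800 = 143.1°.
Waxing ⇒ before full, so θ = 143.1°.
Age = 29.53 × 143.1°/360° ≈ 11.74 days.

11.7 days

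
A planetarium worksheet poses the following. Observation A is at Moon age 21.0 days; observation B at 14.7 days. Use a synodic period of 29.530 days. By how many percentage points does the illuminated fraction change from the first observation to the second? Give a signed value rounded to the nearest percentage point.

θ₁ = 360° × 21.0/29.530 = 256.0°, f₁ = (1 − cos θ₁)/2 = 0.621.
θ₂ = 360° × 14.7/29.530 = 179.2°, f₂ = (1 − cos θ₂)/2 = 1.000.
Change = f₂ − f₁ = +0.379 → +38 percentage points.

+38 percentage points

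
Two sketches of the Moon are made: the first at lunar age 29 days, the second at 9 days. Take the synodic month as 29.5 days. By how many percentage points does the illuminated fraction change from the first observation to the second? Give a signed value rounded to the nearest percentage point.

θ₁ = 360° × 29/29.5 = 353.9°, f₁ = (1 − cos θ₁)/2 = 0.003.
θ₂ = 360° × 9/29.5 = 109.8°, f₂ = (1 − cos θ₂)/2 = 0.670.
Change = f₂ − f₁ = +0.667 → +67 percentage points.

+67 percentage points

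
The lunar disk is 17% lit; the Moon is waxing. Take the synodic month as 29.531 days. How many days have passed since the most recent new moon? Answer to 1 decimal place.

4.0 days

cos θ = 1 − 2f = 0.660, giving a principal value of 48.7°.
The Moon is waxing (0°–180°), so θ = 48.7° directly.
That fraction of the synodic month is 48.7/360 × 29.531 d ≈ 3.99 d.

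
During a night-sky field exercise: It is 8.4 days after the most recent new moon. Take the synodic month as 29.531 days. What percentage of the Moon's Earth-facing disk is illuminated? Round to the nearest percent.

61%

Phase angle: θ = 360°·(8.4 d)/(29.531 d) = 102.4°.
cos 102.4° = (-0.215), so f = (1 − (-0.215))/2 = 0.607, so 61%.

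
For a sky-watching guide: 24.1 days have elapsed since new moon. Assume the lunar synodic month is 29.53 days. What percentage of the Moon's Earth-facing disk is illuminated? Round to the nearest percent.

The Moon has covered 24.1/29.53 of its cycle, so θ ≈ 360° × 24.1/29.53 = 293.8°.
cos 293.8° = 0.404, so f = (1 − 0.404)/2 = 0.298, so 30%.

30%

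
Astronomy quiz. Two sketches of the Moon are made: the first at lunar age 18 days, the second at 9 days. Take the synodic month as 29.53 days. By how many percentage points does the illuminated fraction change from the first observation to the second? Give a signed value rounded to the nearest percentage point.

-22 pp

First observation: θ = 360°·18/29.53 = 219.4°, so f = 0.886.
Second observation: θ = 109.7°, f = 0.669.
Δf = 0.669 − 0.886 = -0.217, i.e. -22 pp.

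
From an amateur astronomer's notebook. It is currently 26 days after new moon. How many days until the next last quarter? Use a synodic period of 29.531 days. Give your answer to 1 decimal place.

Last quarter occurs at elongation 270°, i.e. at age 29.531 × 270/360 = 22.148 d.
This lunation's last quarter (22.148 d) has passed, so add one period: 51.679 − 26 = 25.679 days.

25.7 days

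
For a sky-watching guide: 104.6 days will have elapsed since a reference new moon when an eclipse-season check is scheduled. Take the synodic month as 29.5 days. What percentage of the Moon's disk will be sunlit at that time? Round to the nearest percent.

98%

104.6 d spans 3 complete synodic months (3 × 29.5 = 88.50 d) plus 16.10 d.
Phase angle: θ = 360°·(16.10 d)/(29.5 d) = 196.5°.
With cos θ = (-0.959), the lit fraction is (1 − (-0.959))/2 ≈ 0.979, so 98%.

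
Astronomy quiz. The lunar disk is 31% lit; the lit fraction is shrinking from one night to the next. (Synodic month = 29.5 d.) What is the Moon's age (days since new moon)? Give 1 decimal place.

From f = (1 − cos θ)/2: cos θ = 1 − 2×0.31 = 0.380; arccos → 67.7°.
Since the Moon is past full (waning), take the reflex angle: θ = 360° − 67.7° = 292.3°.
At 360°/29.5 d per day, 292.3° corresponds to 23.96 days.

24.0 days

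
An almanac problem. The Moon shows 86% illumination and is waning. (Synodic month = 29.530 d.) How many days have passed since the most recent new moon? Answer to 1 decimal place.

18.4 days

From f = (1 − cos θ)/2: cos θ = 1 − 2×0.86 = -0.720; arccos → 136.1°.
Since the Moon is past full (waning), take the reflex angle: θ = 360° − 136.1° = 223.9°.
Age = 29.530 × 223.9°/360° ≈ 18.37 days.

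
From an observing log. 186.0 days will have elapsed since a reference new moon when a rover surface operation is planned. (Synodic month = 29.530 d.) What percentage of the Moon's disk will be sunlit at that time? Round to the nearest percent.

186.0/29.530 = 6.299 lunations, so 6 complete cycles and 8.82 d into the next.
The Moon has covered 8.82/29.530 of its cycle, so θ ≈ 360° × 8.82/29.530 = 107.5°.
cos 107.5° = (-0.301), so f = (1 − (-0.301))/2 = 0.651, so 65%.

65%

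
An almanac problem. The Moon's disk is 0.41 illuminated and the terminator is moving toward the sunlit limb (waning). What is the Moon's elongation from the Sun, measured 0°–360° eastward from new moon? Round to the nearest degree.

cos θ = 1 − 2f = 0.180, giving a principal value of 79.6°.
Waning ⇒ past full, so θ = 360° − 79.6° = 280.4°.

280°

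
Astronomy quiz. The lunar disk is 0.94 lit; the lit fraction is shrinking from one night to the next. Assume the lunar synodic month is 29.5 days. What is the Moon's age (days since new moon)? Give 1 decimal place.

From f = (1 − cos θ)/2: cos θ = 1 − 2×0.94 = -0.880; arccos → 151.6°.
Waning ⇒ past full, so θ = 360° − 151.6° = 208.4°.
At 360°/29.5 d per day, 208.4° corresponds to 17.07 days.

17.1 days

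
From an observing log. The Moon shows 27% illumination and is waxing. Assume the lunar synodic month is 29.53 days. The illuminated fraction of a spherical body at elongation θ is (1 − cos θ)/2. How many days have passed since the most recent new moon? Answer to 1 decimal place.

Invert f = (1 − cos θ)/2 to get cos θ = 1 − 2(0.27) = 0.460, hence θ₀ = arccos 0.460 = 62.6°.
Before full moon the principal value applies: θ = 62.6°.
Age = 29.53 × 62.6°/360° ≈ 5.14 days.

5.1 days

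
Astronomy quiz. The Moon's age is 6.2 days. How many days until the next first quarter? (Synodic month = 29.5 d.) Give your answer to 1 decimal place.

1.2 days

First quarter occurs at elongation 90°, i.e. at age 29.5 × 90/360 = 7.375 d.
So 1.175 days remain (7.375 − 6.2).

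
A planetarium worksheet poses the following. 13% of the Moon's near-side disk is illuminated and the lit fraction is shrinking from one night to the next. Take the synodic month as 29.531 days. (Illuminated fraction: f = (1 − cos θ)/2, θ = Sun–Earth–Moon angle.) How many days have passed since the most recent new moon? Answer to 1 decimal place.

26.1 days

cos θ = 1 − 2f = 0.740, giving a principal value of 42.3°.
Since the Moon is past full (waning), take the reflex angle: θ = 360° − 42.3° = 317.7°.
At 360°/29.531 d per day, 317.7° corresponds to 26.06 days.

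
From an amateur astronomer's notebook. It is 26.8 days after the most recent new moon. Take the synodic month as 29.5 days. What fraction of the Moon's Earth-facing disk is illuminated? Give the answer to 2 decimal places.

0.08

The Moon has covered 26.8/29.5 of its cycle, so θ ≈ 360° × 26.8/29.5 = 327.1°.
With cos θ = 0.839, the lit fraction is (1 − 0.839)/2 ≈ 0.080.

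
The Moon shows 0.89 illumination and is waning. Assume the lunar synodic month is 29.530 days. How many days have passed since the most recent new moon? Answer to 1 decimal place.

17.9 days

From f = (1 − cos θ)/2: cos θ = 1 − 2×0.89 = -0.780; arccos → 141.3°.
Since the Moon is past full (waning), take the reflex angle: θ = 360° − 141.3° = 218.7°.
At 360°/29.530 d per day, 218.7° corresponds to 17.94 days.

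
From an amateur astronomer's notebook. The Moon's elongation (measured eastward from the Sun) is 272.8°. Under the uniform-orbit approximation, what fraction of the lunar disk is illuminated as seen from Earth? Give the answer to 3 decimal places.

Half-versine of 272.8°: (1 − 0.049)/2 = 0.476.

0.476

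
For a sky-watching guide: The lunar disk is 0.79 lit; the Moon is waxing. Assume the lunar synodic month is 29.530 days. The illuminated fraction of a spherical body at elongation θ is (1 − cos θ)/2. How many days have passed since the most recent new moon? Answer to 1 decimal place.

10.3 days

Invert f = (1 − cos θ)/2 to get cos θ = 1 − 2(0.79) = -0.580, hence θ₀ = arccos -0.580 = 125.5°.
Before full moon the principal value applies: θ = 125.5°.
Age = 29.530 × 125.5°/360° ≈ 10.29 days.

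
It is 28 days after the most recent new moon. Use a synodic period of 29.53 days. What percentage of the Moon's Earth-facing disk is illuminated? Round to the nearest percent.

3%

Elongation θ = 360° × 28/29.53 ≈ 341.3°.
Illuminated fraction = (1 − cos 341.3°)/2 = (1 − 0.947)/2 ≈ 0.026, so 3%.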